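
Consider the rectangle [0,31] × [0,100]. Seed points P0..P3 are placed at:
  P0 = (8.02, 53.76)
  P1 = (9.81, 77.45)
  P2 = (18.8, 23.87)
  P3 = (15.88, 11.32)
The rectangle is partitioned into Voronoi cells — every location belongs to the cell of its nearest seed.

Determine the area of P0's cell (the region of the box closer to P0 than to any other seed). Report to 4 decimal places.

Area of P0's cell: 791.6988

1. box [0,31]×[0,100]: [(0, 0) (31, 0) (31, 100) (0, 100)]
2. ⊥bis P0·P1 via (8.915,65.605): [(0, 66.2786) (0, 0) (31, 0) (31, 63.9363)]  |A|=2018.3307
3. ⊥bis P0·P2 via (13.41,38.815): [(0, 66.2786) (0, 33.9786) (31, 45.1589) (31, 63.9363)]  |A|=791.6988
4. ⊥bis P0·P3 via (11.95,32.54): [(0, 66.2786) (0, 33.9786) (31, 45.1589) (31, 63.9363)]  |A|=791.6988
5. canonical 4-gon: [(0, 66.2786) (0, 33.9786) (31, 45.1589) (31, 63.9363)]
6. shoelace: 791.6988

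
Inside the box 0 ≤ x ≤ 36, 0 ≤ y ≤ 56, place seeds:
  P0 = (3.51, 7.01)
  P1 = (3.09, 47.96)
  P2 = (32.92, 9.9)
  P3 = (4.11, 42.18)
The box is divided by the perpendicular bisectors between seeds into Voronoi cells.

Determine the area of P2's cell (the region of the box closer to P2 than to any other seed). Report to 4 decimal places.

Area of P2's cell: 609.5455

1. box [0,36]×[0,56]: [(0, 0) (36, 0) (36, 56) (0, 56)]
2. ⊥bis P2·P0 via (18.215,8.455): [(19.0458, 0) (36, 0) (36, 56) (13.5429, 56)]  |A|=1103.514
3. ⊥bis P2·P1 via (18.005,28.93): [(16.3319, 27.6187) (19.0458, 0) (36, 0) (36, 43.0338)]  |A|=657.323
4. ⊥bis P2·P3 via (18.515,26.04): [(16.6505, 24.3759) (19.0458, 0) (36, 0) (36, 41.6454)]  |A|=609.5455
5. canonical 4-gon: [(16.6505, 24.3759) (19.0458, 0) (36, 0) (36, 41.6454)]
6. shoelace: 609.5455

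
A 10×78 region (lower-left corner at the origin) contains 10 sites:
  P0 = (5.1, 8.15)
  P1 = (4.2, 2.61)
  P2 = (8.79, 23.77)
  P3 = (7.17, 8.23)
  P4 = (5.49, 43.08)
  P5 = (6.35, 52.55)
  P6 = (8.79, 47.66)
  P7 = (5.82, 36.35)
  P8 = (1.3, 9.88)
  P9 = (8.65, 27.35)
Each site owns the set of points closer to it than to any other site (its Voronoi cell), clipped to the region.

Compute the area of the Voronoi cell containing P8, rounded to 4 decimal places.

1. box [0,10]×[0,78]: [(0, 0) (10, 0) (10, 78) (0, 78)]
2. ⊥bis P8·P0 via (3.2,9.015): [(0, 1.9861) (10, 23.9514) (10, 78) (0, 78)]  |A|=650.3124
3. ⊥bis P8·P1 via (2.75,6.245): [(0, 5.148) (1.7589, 5.8497) (10, 23.9514) (10, 78) (0, 78)]  |A|=647.5316
4. ⊥bis P8·P2 via (5.045,16.825): [(0, 19.5454) (0, 5.148) (1.7589, 5.8497) (6.4184, 16.0844)]  |A|=53.571
5. ⊥bis P8·P3 via (4.235,9.055): [(6.2382, 16.1816) (0, 19.5454) (0, 5.148) (1.7589, 5.8497) (5.876, 14.8928)]  |A|=53.4372
6. ⊥bis P8·P4 via (3.395,26.48): [(6.2382, 16.1816) (0, 19.5454) (0, 5.148) (1.7589, 5.8497) (5.876, 14.8928)]  |A|=53.4372
7. ⊥bis P8·P5 via (3.825,31.215): [(6.2382, 16.1816) (0, 19.5454) (0, 5.148) (1.7589, 5.8497) (5.876, 14.8928)]  |A|=53.4372
8. ⊥bis P8·P6 via (5.045,28.77): [(6.2382, 16.1816) (0, 19.5454) (0, 5.148) (1.7589, 5.8497) (5.876, 14.8928)]  |A|=53.4372
9. ⊥bis P8·P7 via (3.56,23.115): [(6.2382, 16.1816) (0, 19.5454) (0, 5.148) (1.7589, 5.8497) (5.876, 14.8928)]  |A|=53.4372
10. ⊥bis P8·P9 via (4.975,18.615): [(6.2382, 16.1816) (0, 19.5454) (0, 5.148) (1.7589, 5.8497) (5.876, 14.8928)]  |A|=53.4372
11. canonical 5-gon: [(6.2382, 16.1816) (0, 19.5454) (0, 5.148) (1.7589, 5.8497) (5.876, 14.8928)]
12. shoelace: 53.4372

Area of P8's cell: 53.4372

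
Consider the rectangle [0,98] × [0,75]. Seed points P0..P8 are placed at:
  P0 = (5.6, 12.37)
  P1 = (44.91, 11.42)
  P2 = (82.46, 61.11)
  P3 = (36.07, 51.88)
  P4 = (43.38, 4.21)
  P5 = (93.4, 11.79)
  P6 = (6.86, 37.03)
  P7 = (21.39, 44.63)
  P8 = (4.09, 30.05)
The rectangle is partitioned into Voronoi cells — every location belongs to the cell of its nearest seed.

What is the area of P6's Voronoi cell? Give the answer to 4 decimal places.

Area of P6's cell: 340.5375

1. box [0,98]×[0,75]: [(0, 0) (98, 0) (98, 75) (0, 75)]
2. ⊥bis P6·P0 via (6.23,24.7): [(0, 25.0183) (98, 20.011) (98, 75) (0, 75)]  |A|=5143.5622
3. ⊥bis P6·P1 via (25.885,24.225): [(0, 25.0183) (25.5406, 23.7133) (60.0597, 75) (0, 75)]  |A|=2178.4127
4. ⊥bis P6·P2 via (44.66,49.07): [(0, 25.0183) (25.5406, 23.7133) (44.0006, 51.1402) (36.4008, 75) (0, 75)]  |A|=1896.1646
5. ⊥bis P6·P3 via (21.465,44.455): [(0, 25.0183) (25.5406, 23.7133) (29.2261, 29.189) (5.9363, 75) (0, 75)]  |A|=938.6882
6. ⊥bis P6·P4 via (25.12,20.62): [(0, 25.0183) (25.5406, 23.7133) (29.2261, 29.189) (5.9363, 75) (0, 75)]  |A|=938.6882
7. ⊥bis P6·P5 via (50.13,24.41): [(0, 25.0183) (25.5406, 23.7133) (29.2261, 29.189) (5.9363, 75) (0, 75)]  |A|=938.6882
8. ⊥bis P6·P7 via (14.125,40.83): [(0, 67.8348) (0, 25.0183) (23.0104, 23.8426)]  |A|=492.6108
9. ⊥bis P6·P8 via (5.475,33.54): [(21.2027, 27.2985) (0, 67.8348) (0, 35.7127)]  |A|=340.5375
10. canonical 3-gon: [(21.2027, 27.2985) (0, 67.8348) (0, 35.7127)]
11. shoelace: 340.5375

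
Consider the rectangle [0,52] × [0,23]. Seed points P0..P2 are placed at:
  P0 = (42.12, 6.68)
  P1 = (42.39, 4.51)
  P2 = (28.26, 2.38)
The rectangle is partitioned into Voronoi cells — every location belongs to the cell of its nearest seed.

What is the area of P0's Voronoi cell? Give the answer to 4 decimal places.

1. box [0,52]×[0,23]: [(0, 0) (52, 0) (52, 23) (0, 23)]
2. ⊥bis P0·P1 via (42.255,5.595): [(0, 0.3375) (52, 6.8075) (52, 23) (0, 23)]  |A|=1010.2306
3. ⊥bis P0·P2 via (35.19,4.53): [(35.1345, 4.709) (52, 6.8075) (52, 23) (29.4598, 23)]  |A|=342.6889
4. canonical 4-gon: [(35.1345, 4.709) (52, 6.8075) (52, 23) (29.4598, 23)]
5. shoelace: 342.6889

Area of P0's cell: 342.6889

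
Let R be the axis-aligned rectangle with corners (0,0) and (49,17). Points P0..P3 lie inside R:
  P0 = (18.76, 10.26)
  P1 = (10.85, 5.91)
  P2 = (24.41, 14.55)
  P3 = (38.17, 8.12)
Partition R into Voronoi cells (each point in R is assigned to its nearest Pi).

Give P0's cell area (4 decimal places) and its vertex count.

Area of P0's cell: 162.2897 (5 vertices)

1. box [0,49]×[0,17]: [(0, 0) (49, 0) (49, 17) (0, 17)]
2. ⊥bis P0·P1 via (14.805,8.085): [(19.2512, 0) (49, 0) (49, 17) (9.9023, 17)]  |A|=585.1948
3. ⊥bis P0·P2 via (21.585,12.405): [(19.2512, 0) (31.004, 0) (18.0961, 17) (9.9023, 17)]  |A|=169.5454
4. ⊥bis P0·P3 via (28.465,9.19): [(19.2512, 0) (27.4518, 0) (27.9022, 4.0852) (18.0961, 17) (9.9023, 17)]  |A|=162.2897
5. canonical 5-gon: [(19.2512, 0) (27.4518, 0) (27.9022, 4.0852) (18.0961, 17) (9.9023, 17)]
6. shoelace: 162.2897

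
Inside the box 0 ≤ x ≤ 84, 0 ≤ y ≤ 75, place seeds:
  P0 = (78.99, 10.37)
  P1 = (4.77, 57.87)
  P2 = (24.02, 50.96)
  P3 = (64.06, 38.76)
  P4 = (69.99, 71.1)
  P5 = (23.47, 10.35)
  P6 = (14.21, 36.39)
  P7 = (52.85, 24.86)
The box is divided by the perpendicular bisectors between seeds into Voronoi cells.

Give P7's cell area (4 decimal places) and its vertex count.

1. box [0,84]×[0,75]: [(0, 0) (84, 0) (84, 75) (0, 75)]
2. ⊥bis P7·P0 via (65.92,17.615): [(0, 0) (56.1556, 0) (84, 50.2314) (84, 75) (0, 75)]  |A|=5600.6689
3. ⊥bis P7·P1 via (28.81,41.365): [(0.4103, 0) (56.1556, 0) (84, 50.2314) (84, 75) (51.9026, 75)]  |A|=3638.9366
4. ⊥bis P7·P2 via (38.435,37.91): [(4.1148, 0) (56.1556, 0) (84, 50.2314) (84, 75) (72.0128, 75)]  |A|=2745.8821
5. ⊥bis P7·P3 via (58.455,31.81): [(43.6915, 43.7164) (4.1148, 0) (56.1556, 0) (69.0515, 23.2642)]  |A|=1564.3807
6. ⊥bis P7·P4 via (61.42,47.98): [(43.6915, 43.7164) (4.1148, 0) (56.1556, 0) (69.0515, 23.2642)]  |A|=1564.3807
7. ⊥bis P7·P5 via (38.16,17.605): [(43.6915, 43.7164) (31.7686, 30.5463) (46.8546, 0) (56.1556, 0) (69.0515, 23.2642)]  |A|=911.6082
8. ⊥bis P7·P6 via (33.53,30.625): [(43.6915, 43.7164) (34.361, 33.4099) (32.852, 28.3528) (46.8546, 0) (56.1556, 0) (69.0515, 23.2642)]  |A|=907.2138
9. canonical 6-gon: [(43.6915, 43.7164) (34.361, 33.4099) (32.852, 28.3528) (46.8546, 0) (56.1556, 0) (69.0515, 23.2642)]
10. shoelace: 907.2138

Area of P7's cell: 907.2138 (6 vertices)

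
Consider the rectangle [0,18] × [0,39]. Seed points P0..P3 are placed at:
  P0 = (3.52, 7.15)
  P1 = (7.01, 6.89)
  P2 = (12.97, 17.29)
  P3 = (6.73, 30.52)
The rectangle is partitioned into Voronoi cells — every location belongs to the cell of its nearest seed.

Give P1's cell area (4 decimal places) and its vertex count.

Area of P1's cell: 141.6535 (4 vertices)

1. box [0,18]×[0,39]: [(0, 0) (18, 0) (18, 39) (0, 39)]
2. ⊥bis P1·P0 via (5.265,7.02): [(4.742, 0) (18, 0) (18, 39) (7.6475, 39)]  |A|=460.4051
3. ⊥bis P1·P2 via (9.99,12.09): [(5.8207, 14.4793) (4.742, 0) (18, 0) (18, 7.4997)]  |A|=141.6535
4. ⊥bis P1·P3 via (6.87,18.705): [(5.8207, 14.4793) (4.742, 0) (18, 0) (18, 7.4997)]  |A|=141.6535
5. canonical 4-gon: [(5.8207, 14.4793) (4.742, 0) (18, 0) (18, 7.4997)]
6. shoelace: 141.6535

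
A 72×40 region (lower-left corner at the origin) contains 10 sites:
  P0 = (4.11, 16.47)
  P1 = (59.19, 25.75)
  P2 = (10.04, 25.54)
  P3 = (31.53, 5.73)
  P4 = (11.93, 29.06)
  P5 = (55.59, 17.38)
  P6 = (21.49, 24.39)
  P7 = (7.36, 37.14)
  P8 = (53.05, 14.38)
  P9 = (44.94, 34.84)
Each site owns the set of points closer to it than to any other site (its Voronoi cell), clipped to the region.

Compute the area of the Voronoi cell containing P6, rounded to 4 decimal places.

Area of P6's cell: 396.2430

1. box [0,72]×[0,40]: [(0, 0) (72, 0) (72, 40) (0, 40)]
2. ⊥bis P6·P0 via (12.8,20.43): [(22.1099, 0) (72, 0) (72, 40) (3.882, 40)]  |A|=2360.162
3. ⊥bis P6·P1 via (40.34,25.07): [(22.1099, 0) (41.2444, 0) (39.8014, 40) (3.882, 40)]  |A|=1101.0779
4. ⊥bis P6·P2 via (15.765,24.965): [(14.8563, 15.9176) (22.1099, 0) (41.2444, 0) (39.8014, 40) (17.2751, 40)]  |A|=939.8093
5. ⊥bis P6·P3 via (26.51,15.06): [(14.8563, 15.9176) (17.4648, 10.1933) (40.4309, 22.5501) (39.8014, 40) (17.2751, 40)]  |A|=578.3179
6. ⊥bis P6·P4 via (16.71,26.725): [(15.7429, 24.7453) (14.8563, 15.9176) (17.4648, 10.1933) (40.4309, 22.5501) (39.8014, 40) (23.1948, 40)]  |A|=533.1664
7. ⊥bis P6·P5 via (38.54,20.885): [(15.7429, 24.7453) (14.8563, 15.9176) (17.4648, 10.1933) (38.6897, 21.6133) (40.1997, 28.9587) (39.8014, 40) (23.1948, 40)]  |A|=527.4789
8. ⊥bis P6·P7 via (14.425,30.765): [(15.7429, 24.7453) (14.8563, 15.9176) (17.4648, 10.1933) (38.6897, 21.6133) (40.1997, 28.9587) (39.8014, 40) (23.1948, 40)]  |A|=527.4789
9. ⊥bis P6·P8 via (37.27,19.385): [(15.7429, 24.7453) (14.8563, 15.9176) (17.4648, 10.1933) (37.83, 21.1507) (40.003, 28.0017) (40.1997, 28.9587) (39.8014, 40) (23.1948, 40)]  |A|=525.0367
10. ⊥bis P6·P9 via (33.215,29.615): [(15.7429, 24.7453) (14.8563, 15.9176) (17.4648, 10.1933) (37.15, 20.7848) (28.5871, 40) (23.1948, 40)]  |A|=396.243
11. canonical 6-gon: [(15.7429, 24.7453) (14.8563, 15.9176) (17.4648, 10.1933) (37.15, 20.7848) (28.5871, 40) (23.1948, 40)]
12. shoelace: 396.243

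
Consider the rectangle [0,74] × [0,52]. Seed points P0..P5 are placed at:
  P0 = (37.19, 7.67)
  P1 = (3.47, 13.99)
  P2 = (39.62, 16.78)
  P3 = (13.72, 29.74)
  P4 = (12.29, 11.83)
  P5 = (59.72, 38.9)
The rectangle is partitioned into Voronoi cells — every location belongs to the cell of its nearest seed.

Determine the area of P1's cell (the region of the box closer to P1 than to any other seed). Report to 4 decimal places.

1. box [0,74]×[0,52]: [(0, 0) (74, 0) (74, 52) (0, 52)]
2. ⊥bis P1·P0 via (20.33,10.83): [(0, 0) (18.3002, 0) (28.0463, 52) (0, 52)]  |A|=1205.009
3. ⊥bis P1·P2 via (21.545,15.385): [(0, 0) (18.3002, 0) (21.4396, 16.7503) (18.7191, 52) (0, 52)]  |A|=1040.6185
4. ⊥bis P1·P3 via (8.595,21.865): [(0, 27.4586) (0, 0) (18.3002, 0) (20.8976, 13.8585)]  |A|=413.7162
5. ⊥bis P1·P4 via (7.88,12.91): [(9.8699, 21.0353) (0, 27.4586) (0, 0) (4.7184, 0)]  |A|=185.1325
6. ⊥bis P1·P5 via (31.595,26.445): [(9.8699, 21.0353) (0, 27.4586) (0, 0) (4.7184, 0)]  |A|=185.1325
7. canonical 4-gon: [(9.8699, 21.0353) (0, 27.4586) (0, 0) (4.7184, 0)]
8. shoelace: 185.1325

Area of P1's cell: 185.1325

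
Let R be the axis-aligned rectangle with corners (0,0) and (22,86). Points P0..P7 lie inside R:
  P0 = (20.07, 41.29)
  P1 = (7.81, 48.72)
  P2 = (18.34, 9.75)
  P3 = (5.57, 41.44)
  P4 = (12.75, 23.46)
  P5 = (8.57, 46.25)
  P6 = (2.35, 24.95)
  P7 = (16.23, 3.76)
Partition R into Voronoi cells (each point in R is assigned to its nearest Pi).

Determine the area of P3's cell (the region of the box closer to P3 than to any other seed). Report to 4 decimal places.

1. box [0,22]×[0,86]: [(0, 0) (22, 0) (22, 86) (0, 86)]
2. ⊥bis P3·P0 via (12.82,41.365): [(0, 0) (12.3921, 0) (13.2817, 86) (0, 86)]  |A|=1103.9746
3. ⊥bis P3·P1 via (6.69,45.08): [(0, 47.1385) (0, 0) (12.3921, 0) (12.8389, 43.188)]  |A|=570.197
4. ⊥bis P3·P2 via (11.955,25.595): [(0, 47.1385) (0, 20.7775) (12.6598, 25.879) (12.8389, 43.188)]  |A|=278.3298
5. ⊥bis P3·P4 via (9.16,32.45): [(0, 47.1385) (0, 28.7921) (12.7426, 33.8806) (12.8389, 43.188)]  |A|=176.8283
6. ⊥bis P3·P5 via (7.07,43.845): [(3.5319, 46.0517) (0, 47.1385) (0, 28.7921) (12.7426, 33.8806) (12.8086, 40.2658)]  |A|=163.1864
7. ⊥bis P3·P6 via (3.96,33.195): [(3.5319, 46.0517) (0, 47.1385) (0, 33.9683) (8.7052, 32.2684) (12.7426, 33.8806) (12.8086, 40.2658)]  |A|=140.6566
8. ⊥bis P3·P7 via (10.9,22.6): [(3.5319, 46.0517) (0, 47.1385) (0, 33.9683) (8.7052, 32.2684) (12.7426, 33.8806) (12.8086, 40.2658)]  |A|=140.6566
9. canonical 6-gon: [(3.5319, 46.0517) (0, 47.1385) (0, 33.9683) (8.7052, 32.2684) (12.7426, 33.8806) (12.8086, 40.2658)]
10. shoelace: 140.6566

Area of P3's cell: 140.6566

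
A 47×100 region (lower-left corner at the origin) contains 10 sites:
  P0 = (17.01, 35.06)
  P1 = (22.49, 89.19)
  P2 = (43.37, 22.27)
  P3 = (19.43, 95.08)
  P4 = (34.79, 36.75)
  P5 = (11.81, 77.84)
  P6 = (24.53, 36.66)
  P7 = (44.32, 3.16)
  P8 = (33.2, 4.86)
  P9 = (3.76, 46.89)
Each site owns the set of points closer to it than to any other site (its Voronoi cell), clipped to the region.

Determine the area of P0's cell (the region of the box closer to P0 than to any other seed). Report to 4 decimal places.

Area of P0's cell: 608.0041

1. box [0,47]×[0,100]: [(0, 0) (47, 0) (47, 100) (0, 100)]
2. ⊥bis P0·P1 via (19.75,62.125): [(0, 64.1244) (0, 0) (47, 0) (47, 59.3663)]  |A|=2902.0318
3. ⊥bis P0·P2 via (30.19,28.665): [(45.176, 59.5509) (0, 64.1244) (0, 0) (16.2816, 0)]  |A|=1933.2353
4. ⊥bis P0·P3 via (18.22,65.07): [(45.176, 59.5509) (0, 64.1244) (0, 0) (16.2816, 0)]  |A|=1933.2353
5. ⊥bis P0·P4 via (25.9,35.905): [(27.1782, 22.4577) (23.4433, 61.7511) (0, 64.1244) (0, 0) (16.2816, 0)]  |A|=1510.3681
6. ⊥bis P0·P5 via (14.41,56.45): [(27.1782, 22.4577) (23.8383, 57.596) (0, 54.6984) (0, 0) (16.2816, 0)]  |A|=1349.7826
7. ⊥bis P0·P6 via (20.77,35.86): [(24.7057, 17.362) (16.3393, 56.6845) (0, 54.6984) (0, 0) (16.2816, 0)]  |A|=1146.5817
8. ⊥bis P0·P7 via (30.665,19.11): [(21.9222, 11.6252) (24.7057, 17.362) (16.3393, 56.6845) (0, 54.6984) (0, 0) (8.3432, 0)]  |A|=1100.4389
9. ⊥bis P0·P8 via (25.105,19.96): [(24.2505, 19.5019) (16.3393, 56.6845) (0, 54.6984) (0, 6.5014)]  |A|=896.0242
10. ⊥bis P0·P9 via (10.385,40.975): [(24.2505, 19.5019) (17.8926, 49.3838) (0, 29.3434) (0, 6.5014)]  |A|=608.0041
11. canonical 4-gon: [(24.2505, 19.5019) (17.8926, 49.3838) (0, 29.3434) (0, 6.5014)]
12. shoelace: 608.0041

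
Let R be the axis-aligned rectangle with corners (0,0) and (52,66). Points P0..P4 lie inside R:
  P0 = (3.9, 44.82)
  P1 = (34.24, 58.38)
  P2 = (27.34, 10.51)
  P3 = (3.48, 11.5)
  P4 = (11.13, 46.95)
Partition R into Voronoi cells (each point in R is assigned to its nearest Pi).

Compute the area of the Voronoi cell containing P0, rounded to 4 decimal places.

Area of P0's cell: 271.4778

1. box [0,52]×[0,66]: [(0, 0) (52, 0) (52, 66) (0, 66)]
2. ⊥bis P0·P1 via (19.07,51.6): [(0, 0) (42.1318, 0) (12.6341, 66) (0, 66)]  |A|=1807.2771
3. ⊥bis P0·P2 via (15.62,27.665): [(0, 16.9937) (26.4581, 35.0694) (12.6341, 66) (0, 66)]  |A|=843.6977
4. ⊥bis P0·P3 via (3.69,28.16): [(0, 28.2065) (16.1153, 28.0034) (26.4581, 35.0694) (12.6341, 66) (0, 66)]  |A|=753.3487
5. ⊥bis P0·P4 via (7.515,45.885): [(0, 28.2065) (12.7706, 28.0455) (1.589, 66) (0, 66)]  |A|=271.4778
6. canonical 4-gon: [(0, 28.2065) (12.7706, 28.0455) (1.589, 66) (0, 66)]
7. shoelace: 271.4778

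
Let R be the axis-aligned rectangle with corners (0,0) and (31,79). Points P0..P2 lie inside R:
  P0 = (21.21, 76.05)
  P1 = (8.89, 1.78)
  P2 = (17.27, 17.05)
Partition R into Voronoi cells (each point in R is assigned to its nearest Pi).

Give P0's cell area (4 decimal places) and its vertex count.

1. box [0,31]×[0,79]: [(0, 0) (31, 0) (31, 79) (0, 79)]
2. ⊥bis P0·P1 via (15.05,38.915): [(0, 41.4115) (31, 36.2692) (31, 79) (0, 79)]  |A|=1244.949
3. ⊥bis P0·P2 via (19.24,46.55): [(0, 47.8348) (31, 45.7647) (31, 79) (0, 79)]  |A|=998.2076
4. canonical 4-gon: [(0, 47.8348) (31, 45.7647) (31, 79) (0, 79)]
5. shoelace: 998.2076

Area of P0's cell: 998.2076 (4 vertices)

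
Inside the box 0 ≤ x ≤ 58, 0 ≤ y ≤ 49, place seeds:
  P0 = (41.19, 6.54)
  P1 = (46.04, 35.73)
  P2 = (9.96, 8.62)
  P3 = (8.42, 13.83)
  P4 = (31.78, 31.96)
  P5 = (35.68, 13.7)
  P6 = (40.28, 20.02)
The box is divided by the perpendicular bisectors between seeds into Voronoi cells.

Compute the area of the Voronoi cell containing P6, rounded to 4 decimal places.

Area of P6's cell: 273.7770

1. box [0,58]×[0,49]: [(0, 0) (58, 0) (58, 49) (0, 49)]
2. ⊥bis P6·P0 via (40.735,13.28): [(0, 10.5301) (58, 14.4455) (58, 49) (0, 49)]  |A|=2117.7076
3. ⊥bis P6·P1 via (43.16,27.875): [(0, 43.6994) (0, 10.5301) (58, 14.4455) (58, 22.434)]  |A|=1193.5761
4. ⊥bis P6·P2 via (25.12,14.32): [(16.324, 37.7143) (25.8879, 12.2777) (58, 14.4455) (58, 22.434)]  |A|=585.2415
5. ⊥bis P6·P3 via (24.35,16.925): [(20.6167, 36.1404) (24.574, 15.7723) (25.8879, 12.2777) (58, 14.4455) (58, 22.434)]  |A|=544.6385
6. ⊥bis P6·P4 via (36.03,25.99): [(40.2016, 28.9597) (24.222, 17.584) (24.574, 15.7723) (25.8879, 12.2777) (58, 14.4455) (58, 22.434)]  |A|=375.87
7. ⊥bis P6·P5 via (37.98,16.86): [(40.2016, 28.9597) (30.6744, 22.1774) (42.715, 13.4137) (58, 14.4455) (58, 22.434)]  |A|=273.777
8. canonical 5-gon: [(40.2016, 28.9597) (30.6744, 22.1774) (42.715, 13.4137) (58, 14.4455) (58, 22.434)]
9. shoelace: 273.777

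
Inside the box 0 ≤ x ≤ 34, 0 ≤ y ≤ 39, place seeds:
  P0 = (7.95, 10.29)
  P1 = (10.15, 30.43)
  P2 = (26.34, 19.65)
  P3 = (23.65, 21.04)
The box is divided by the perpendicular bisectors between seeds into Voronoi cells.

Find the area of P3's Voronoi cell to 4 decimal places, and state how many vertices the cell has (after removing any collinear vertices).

Area of P3's cell: 253.3167 (5 vertices)

1. box [0,34]×[0,39]: [(0, 0) (34, 0) (34, 39) (0, 39)]
2. ⊥bis P3·P0 via (15.8,15.665): [(0, 38.7403) (26.526, 0) (34, 0) (34, 39) (0, 39)]  |A|=812.1861
3. ⊥bis P3·P1 via (16.9,25.735): [(12.8711, 19.9426) (26.526, 0) (34, 0) (34, 39) (26.1265, 39)]  |A|=561.5631
4. ⊥bis P3·P2 via (24.995,20.345): [(12.8711, 19.9426) (19.6621, 10.0245) (34, 37.7719) (34, 39) (26.1265, 39)]  |A|=253.3167
5. canonical 5-gon: [(12.8711, 19.9426) (19.6621, 10.0245) (34, 37.7719) (34, 39) (26.1265, 39)]
6. shoelace: 253.3167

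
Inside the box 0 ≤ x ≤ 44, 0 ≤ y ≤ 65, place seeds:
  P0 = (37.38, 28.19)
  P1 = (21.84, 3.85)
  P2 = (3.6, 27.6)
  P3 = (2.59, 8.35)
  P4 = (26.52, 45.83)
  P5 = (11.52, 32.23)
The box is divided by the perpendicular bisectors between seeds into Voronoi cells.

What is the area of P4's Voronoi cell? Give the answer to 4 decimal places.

Area of P4's cell: 971.4269

1. box [0,44]×[0,65]: [(0, 0) (44, 0) (44, 65) (0, 65)]
2. ⊥bis P4·P0 via (31.95,37.01): [(0, 17.3401) (44, 44.4285) (44, 65) (0, 65)]  |A|=1501.0899
3. ⊥bis P4·P1 via (24.18,24.84): [(0, 27.5356) (14.0216, 25.9725) (44, 44.4285) (44, 65) (0, 65)]  |A|=1429.611
4. ⊥bis P4·P2 via (15.06,36.715): [(0, 55.6495) (20.4544, 29.9328) (44, 44.4285) (44, 65) (0, 65)]  |A|=1109.2923
5. ⊥bis P4·P3 via (14.555,27.09): [(0, 55.6495) (20.4544, 29.9328) (44, 44.4285) (44, 65) (0, 65)]  |A|=1109.2923
6. ⊥bis P4·P5 via (19.02,39.03): [(0, 60.0079) (24.8273, 32.6249) (44, 44.4285) (44, 65) (0, 65)]  |A|=971.4269
7. canonical 5-gon: [(0, 60.0079) (24.8273, 32.6249) (44, 44.4285) (44, 65) (0, 65)]
8. shoelace: 971.4269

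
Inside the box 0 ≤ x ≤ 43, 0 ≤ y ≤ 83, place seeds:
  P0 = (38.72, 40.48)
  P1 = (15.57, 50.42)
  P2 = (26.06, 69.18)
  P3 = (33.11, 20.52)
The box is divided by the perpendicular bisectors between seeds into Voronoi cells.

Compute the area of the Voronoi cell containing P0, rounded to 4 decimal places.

1. box [0,43]×[0,83]: [(0, 0) (43, 0) (43, 83) (0, 83)]
2. ⊥bis P0·P1 via (27.145,45.45): [(7.63, 0) (43, 0) (43, 82.3759)]  |A|=1456.8188
3. ⊥bis P0·P2 via (32.39,54.83): [(30.8881, 54.1675) (7.63, 0) (43, 0) (43, 59.5102)]  |A|=1318.345
4. ⊥bis P0·P3 via (35.915,30.5): [(30.8881, 54.1675) (22.3615, 34.3094) (43, 28.5087) (43, 59.5102)]  |A|=417.3951
5. canonical 4-gon: [(30.8881, 54.1675) (22.3615, 34.3094) (43, 28.5087) (43, 59.5102)]
6. shoelace: 417.3951

Area of P0's cell: 417.3951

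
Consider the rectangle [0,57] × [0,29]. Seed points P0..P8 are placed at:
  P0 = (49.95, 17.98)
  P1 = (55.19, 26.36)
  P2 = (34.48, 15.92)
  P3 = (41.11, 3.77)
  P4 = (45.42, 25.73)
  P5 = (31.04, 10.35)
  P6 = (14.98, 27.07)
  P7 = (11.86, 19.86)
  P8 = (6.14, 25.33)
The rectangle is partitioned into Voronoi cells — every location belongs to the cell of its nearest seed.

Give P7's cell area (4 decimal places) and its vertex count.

1. box [0,57]×[0,29]: [(0, 0) (57, 0) (57, 29) (0, 29)]
2. ⊥bis P7·P0 via (30.905,18.92): [(0, 0) (29.9712, 0) (31.4025, 29) (0, 29)]  |A|=889.9184
3. ⊥bis P7·P1 via (33.525,23.11): [(0, 0) (29.9712, 0) (31.4025, 29) (0, 29)]  |A|=889.9184
4. ⊥bis P7·P2 via (23.17,17.89): [(0, 0) (20.0539, 0) (25.1052, 29) (0, 29)]  |A|=654.8062
5. ⊥bis P7·P3 via (26.485,11.815): [(0, 0) (19.9857, 0) (20.0855, 0.1813) (25.1052, 29) (0, 29)]  |A|=654.8
6. ⊥bis P7·P4 via (28.64,22.795): [(0, 0) (19.9857, 0) (20.0855, 0.1813) (25.1052, 29) (0, 29)]  |A|=654.8
7. ⊥bis P7·P5 via (21.45,15.105): [(0, 0) (13.9605, 0) (23.3536, 18.9443) (25.1052, 29) (0, 29)]  |A|=597.0887
8. ⊥bis P7·P6 via (13.42,23.465): [(0, 0) (13.9605, 0) (23.3536, 18.9443) (23.3896, 19.1508) (0.6292, 29) (0, 29)]  |A|=476.5546
9. ⊥bis P7·P8 via (9,22.595): [(0, 13.1837) (0, 0) (13.9605, 0) (23.3536, 18.9443) (23.3896, 19.1508) (10.8822, 24.5632)]  |A|=389.1008
10. canonical 6-gon: [(0, 13.1837) (0, 0) (13.9605, 0) (23.3536, 18.9443) (23.3896, 19.1508) (10.8822, 24.5632)]
11. shoelace: 389.1008

Area of P7's cell: 389.1008 (6 vertices)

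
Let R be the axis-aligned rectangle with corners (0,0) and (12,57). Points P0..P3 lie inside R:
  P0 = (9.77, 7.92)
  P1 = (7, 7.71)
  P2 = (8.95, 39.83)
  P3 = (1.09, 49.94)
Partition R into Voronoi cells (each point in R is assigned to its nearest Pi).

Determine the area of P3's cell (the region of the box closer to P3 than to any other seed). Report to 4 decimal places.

Area of P3's cell: 136.2372

1. box [0,12]×[0,57]: [(0, 0) (12, 0) (12, 57) (0, 57)]
2. ⊥bis P3·P0 via (5.43,28.93): [(0, 27.8083) (12, 30.2872) (12, 57) (0, 57)]  |A|=335.4271
3. ⊥bis P3·P1 via (4.045,28.825): [(0, 28.2589) (6.7633, 29.2054) (12, 30.2872) (12, 57) (0, 57)]  |A|=333.9034
4. ⊥bis P3·P2 via (5.02,44.885): [(0, 40.9822) (12, 50.3116) (12, 57) (0, 57)]  |A|=136.2372
5. canonical 4-gon: [(0, 40.9822) (12, 50.3116) (12, 57) (0, 57)]
6. shoelace: 136.2372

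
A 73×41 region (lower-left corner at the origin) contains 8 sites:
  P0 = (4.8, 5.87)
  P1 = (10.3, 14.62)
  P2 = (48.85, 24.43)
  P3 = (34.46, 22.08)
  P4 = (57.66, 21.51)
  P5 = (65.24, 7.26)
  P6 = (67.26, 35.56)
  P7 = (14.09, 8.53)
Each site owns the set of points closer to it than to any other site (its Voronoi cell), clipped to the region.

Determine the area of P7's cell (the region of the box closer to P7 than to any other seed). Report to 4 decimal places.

1. box [0,73]×[0,41]: [(0, 0) (73, 0) (73, 41) (0, 41)]
2. ⊥bis P7·P0 via (9.445,7.2): [(0, 40.1865) (11.5066, 0) (73, 0) (73, 41) (0, 41)]  |A|=2761.7957
3. ⊥bis P7·P1 via (12.195,11.575): [(8.7977, 9.4607) (11.5066, 0) (73, 0) (73, 41) (59.4769, 41)]  |A|=1820.2891
4. ⊥bis P7·P2 via (31.47,16.48): [(28.9454, 21.9993) (8.7977, 9.4607) (11.5066, 0) (39.0083, 0)]  |A|=414.798
5. ⊥bis P7·P3 via (24.275,15.305): [(22.4931, 17.9838) (8.7977, 9.4607) (11.5066, 0) (34.4558, 0)]  |A|=282.6856
6. ⊥bis P7·P4 via (35.875,15.02): [(22.4931, 17.9838) (8.7977, 9.4607) (11.5066, 0) (34.4558, 0)]  |A|=282.6856
7. ⊥bis P7·P5 via (39.665,7.895): [(22.4931, 17.9838) (8.7977, 9.4607) (11.5066, 0) (34.4558, 0)]  |A|=282.6856
8. ⊥bis P7·P6 via (40.675,22.045): [(22.4931, 17.9838) (8.7977, 9.4607) (11.5066, 0) (34.4558, 0)]  |A|=282.6856
9. canonical 4-gon: [(22.4931, 17.9838) (8.7977, 9.4607) (11.5066, 0) (34.4558, 0)]
10. shoelace: 282.6856

Area of P7's cell: 282.6856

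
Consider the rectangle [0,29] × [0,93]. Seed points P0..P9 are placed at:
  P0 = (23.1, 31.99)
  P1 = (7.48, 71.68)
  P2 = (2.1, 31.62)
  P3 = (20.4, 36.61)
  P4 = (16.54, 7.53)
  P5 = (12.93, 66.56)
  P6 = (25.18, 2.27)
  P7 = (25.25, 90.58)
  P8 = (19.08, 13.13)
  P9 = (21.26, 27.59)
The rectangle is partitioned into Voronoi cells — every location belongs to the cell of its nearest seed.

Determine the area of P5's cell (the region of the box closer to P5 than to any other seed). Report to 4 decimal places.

Area of P5's cell: 564.9904

1. box [0,29]×[0,93]: [(0, 0) (29, 0) (29, 93) (0, 93)]
2. ⊥bis P5·P0 via (18.015,49.275): [(0, 43.9752) (29, 52.5066) (29, 93) (0, 93)]  |A|=1298.0128
3. ⊥bis P5·P1 via (10.205,69.12): [(0, 58.2573) (0, 43.9752) (29, 52.5066) (29, 89.1264)]  |A|=738.0758
4. ⊥bis P5·P2 via (7.515,49.09): [(0, 58.2573) (0, 51.4193) (12.3217, 47.6001) (29, 52.5066) (29, 89.1264)]  |A|=692.2137
5. ⊥bis P5·P3 via (16.665,51.585): [(0, 58.2573) (0, 51.4193) (7.1345, 49.2079) (29, 54.6615) (29, 89.1264)]  |A|=642.5211
6. ⊥bis P5·P4 via (14.735,37.045): [(0, 58.2573) (0, 51.4193) (7.1345, 49.2079) (29, 54.6615) (29, 89.1264)]  |A|=642.5211
7. ⊥bis P5·P6 via (19.055,34.415): [(0, 58.2573) (0, 51.4193) (7.1345, 49.2079) (29, 54.6615) (29, 89.1264)]  |A|=642.5211
8. ⊥bis P5·P7 via (19.09,78.57): [(19.0851, 78.5725) (0, 58.2573) (0, 51.4193) (7.1345, 49.2079) (29, 54.6615) (29, 73.4871)]  |A|=564.9904
9. ⊥bis P5·P8 via (16.005,39.845): [(19.0851, 78.5725) (0, 58.2573) (0, 51.4193) (7.1345, 49.2079) (29, 54.6615) (29, 73.4871)]  |A|=564.9904
10. ⊥bis P5·P9 via (17.095,47.075): [(19.0851, 78.5725) (0, 58.2573) (0, 51.4193) (7.1345, 49.2079) (29, 54.6615) (29, 73.4871)]  |A|=564.9904
11. canonical 6-gon: [(19.0851, 78.5725) (0, 58.2573) (0, 51.4193) (7.1345, 49.2079) (29, 54.6615) (29, 73.4871)]
12. shoelace: 564.9904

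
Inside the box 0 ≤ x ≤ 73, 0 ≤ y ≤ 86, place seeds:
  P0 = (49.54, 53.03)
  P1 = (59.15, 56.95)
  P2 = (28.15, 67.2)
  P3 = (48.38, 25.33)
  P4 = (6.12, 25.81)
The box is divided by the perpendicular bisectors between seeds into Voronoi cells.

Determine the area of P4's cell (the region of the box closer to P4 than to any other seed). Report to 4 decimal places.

1. box [0,73]×[0,86]: [(0, 0) (73, 0) (73, 86) (0, 86)]
2. ⊥bis P4·P0 via (27.83,39.42): [(0, 83.813) (0, 0) (52.5424, 0)]  |A|=2201.8692
3. ⊥bis P4·P1 via (32.635,41.38): [(0, 83.813) (0, 0) (52.5424, 0)]  |A|=2201.8692
4. ⊥bis P4·P2 via (17.135,46.505): [(26.5199, 41.5099) (0, 55.6252) (0, 0) (52.5424, 0)]  |A|=1828.1
5. ⊥bis P4·P3 via (27.25,25.57): [(27.4148, 40.0823) (26.5199, 41.5099) (0, 55.6252) (0, 0) (26.9596, 0)]  |A|=1315.3913
6. canonical 5-gon: [(27.4148, 40.0823) (26.5199, 41.5099) (0, 55.6252) (0, 0) (26.9596, 0)]
7. shoelace: 1315.3913

Area of P4's cell: 1315.3913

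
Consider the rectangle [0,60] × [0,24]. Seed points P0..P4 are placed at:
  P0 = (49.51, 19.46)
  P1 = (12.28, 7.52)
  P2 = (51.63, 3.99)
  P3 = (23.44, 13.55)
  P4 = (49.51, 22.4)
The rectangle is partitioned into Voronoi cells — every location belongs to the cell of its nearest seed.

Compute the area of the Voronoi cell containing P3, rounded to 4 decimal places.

Area of P3's cell: 461.4702

1. box [0,60]×[0,24]: [(0, 0) (60, 0) (60, 24) (0, 24)]
2. ⊥bis P3·P0 via (36.475,16.505): [(0, 0) (40.2166, 0) (34.7759, 24) (0, 24)]  |A|=899.9105
3. ⊥bis P3·P1 via (17.86,10.535): [(23.5523, 0) (40.2166, 0) (34.7759, 24) (10.5846, 24)]  |A|=490.2683
4. ⊥bis P3·P2 via (37.535,8.77): [(23.5523, 0) (34.5609, 0) (37.9507, 9.9957) (34.7759, 24) (10.5846, 24)]  |A|=462.0016
5. ⊥bis P3·P4 via (36.475,17.975): [(23.5523, 0) (34.5609, 0) (37.9507, 9.9957) (35.4719, 20.93) (34.4297, 24) (10.5846, 24)]  |A|=461.4702
6. canonical 6-gon: [(23.5523, 0) (34.5609, 0) (37.9507, 9.9957) (35.4719, 20.93) (34.4297, 24) (10.5846, 24)]
7. shoelace: 461.4702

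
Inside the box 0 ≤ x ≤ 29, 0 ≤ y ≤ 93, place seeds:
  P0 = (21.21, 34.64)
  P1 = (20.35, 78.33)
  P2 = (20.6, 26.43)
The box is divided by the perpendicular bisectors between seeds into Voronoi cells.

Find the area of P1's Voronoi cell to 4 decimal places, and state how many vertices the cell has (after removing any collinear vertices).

Area of P1's cell: 1062.5199 (4 vertices)

1. box [0,29]×[0,93]: [(0, 0) (29, 0) (29, 93) (0, 93)]
2. ⊥bis P1·P0 via (20.78,56.485): [(0, 56.076) (29, 56.6468) (29, 93) (0, 93)]  |A|=1062.5199
3. ⊥bis P1·P2 via (20.475,52.38): [(0, 56.076) (29, 56.6468) (29, 93) (0, 93)]  |A|=1062.5199
4. canonical 4-gon: [(0, 56.076) (29, 56.6468) (29, 93) (0, 93)]
5. shoelace: 1062.5199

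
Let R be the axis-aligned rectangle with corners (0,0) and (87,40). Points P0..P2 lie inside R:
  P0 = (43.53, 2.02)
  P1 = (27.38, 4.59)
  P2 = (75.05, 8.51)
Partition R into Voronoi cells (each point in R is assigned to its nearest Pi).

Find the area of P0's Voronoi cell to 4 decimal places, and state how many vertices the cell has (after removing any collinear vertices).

1. box [0,87]×[0,40]: [(0, 0) (87, 0) (87, 40) (0, 40)]
2. ⊥bis P0·P1 via (35.455,3.305): [(34.9291, 0) (87, 0) (87, 40) (41.2944, 40)]  |A|=1955.5309
3. ⊥bis P0·P2 via (59.29,5.265): [(34.9291, 0) (60.3741, 0) (52.138, 40) (41.2944, 40)]  |A|=725.7728
4. canonical 4-gon: [(34.9291, 0) (60.3741, 0) (52.138, 40) (41.2944, 40)]
5. shoelace: 725.7728

Area of P0's cell: 725.7728 (4 vertices)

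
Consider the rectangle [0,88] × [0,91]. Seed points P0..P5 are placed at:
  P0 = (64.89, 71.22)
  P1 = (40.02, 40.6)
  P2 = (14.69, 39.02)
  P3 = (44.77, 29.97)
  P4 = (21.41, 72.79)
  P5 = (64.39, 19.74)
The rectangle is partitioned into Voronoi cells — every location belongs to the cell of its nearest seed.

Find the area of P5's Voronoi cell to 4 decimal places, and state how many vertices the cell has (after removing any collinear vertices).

1. box [0,88]×[0,91]: [(0, 0) (88, 0) (88, 91) (0, 91)]
2. ⊥bis P5·P0 via (64.64,45.48): [(0, 46.1078) (0, 0) (88, 0) (88, 45.2531)]  |A|=4019.881
3. ⊥bis P5·P1 via (52.205,30.17): [(65.3044, 45.4735) (26.3804, 0) (88, 0) (88, 45.2531)]  |A|=1914.5552
4. ⊥bis P5·P2 via (39.54,29.38): [(65.3044, 45.4735) (29.6033, 3.7653) (28.1427, 0) (88, 0) (88, 45.2531)]  |A|=1911.2374
5. ⊥bis P5·P3 via (54.58,24.855): [(65.3305, 45.4733) (41.6204, 0) (88, 0) (88, 45.2531)]  |A|=1567.4481
6. ⊥bis P5·P4 via (42.9,46.265): [(65.3305, 45.4733) (41.6204, 0) (88, 0) (88, 45.2531)]  |A|=1567.4481
7. canonical 4-gon: [(65.3305, 45.4733) (41.6204, 0) (88, 0) (88, 45.2531)]
8. shoelace: 1567.4481

Area of P5's cell: 1567.4481 (4 vertices)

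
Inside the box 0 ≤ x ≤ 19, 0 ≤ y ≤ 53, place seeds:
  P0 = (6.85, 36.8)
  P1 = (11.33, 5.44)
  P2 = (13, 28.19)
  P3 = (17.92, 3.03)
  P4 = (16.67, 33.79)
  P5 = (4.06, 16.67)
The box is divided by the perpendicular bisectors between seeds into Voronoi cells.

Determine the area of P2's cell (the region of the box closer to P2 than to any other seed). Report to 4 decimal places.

1. box [0,19]×[0,53]: [(0, 0) (19, 0) (19, 53) (0, 53)]
2. ⊥bis P2·P0 via (9.925,32.495): [(0, 25.4057) (0, 0) (19, 0) (19, 38.9771)]  |A|=611.6371
3. ⊥bis P2·P1 via (12.165,16.815): [(0, 25.4057) (0, 17.708) (19, 16.3133) (19, 38.9771)]  |A|=288.4352
4. ⊥bis P2·P3 via (15.46,15.61): [(0, 25.4057) (0, 17.708) (19, 16.3133) (19, 38.9771)]  |A|=288.4352
5. ⊥bis P2·P4 via (14.835,30.99): [(11.1755, 33.3882) (0, 25.4057) (0, 17.708) (19, 16.3133) (19, 28.2604)]  |A|=246.509
6. ⊥bis P2·P5 via (8.53,22.43): [(11.1755, 33.3882) (2.445, 27.1522) (16.1416, 16.5231) (19, 16.3133) (19, 28.2604)]  |A|=159.4277
7. canonical 5-gon: [(11.1755, 33.3882) (2.445, 27.1522) (16.1416, 16.5231) (19, 16.3133) (19, 28.2604)]
8. shoelace: 159.4277

Area of P2's cell: 159.4277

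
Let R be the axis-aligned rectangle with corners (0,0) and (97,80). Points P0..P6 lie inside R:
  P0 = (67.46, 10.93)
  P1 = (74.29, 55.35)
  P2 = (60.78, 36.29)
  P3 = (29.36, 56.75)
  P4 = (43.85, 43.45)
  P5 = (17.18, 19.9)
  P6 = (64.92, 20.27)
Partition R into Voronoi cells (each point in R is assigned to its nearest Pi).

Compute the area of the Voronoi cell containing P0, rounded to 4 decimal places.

Area of P0's cell: 922.0750

1. box [0,97]×[0,80]: [(0, 0) (97, 0) (97, 80) (0, 80)]
2. ⊥bis P0·P1 via (70.875,33.14): [(0, 44.0377) (0, 0) (97, 0) (97, 29.123)]  |A|=3548.2959
3. ⊥bis P0·P2 via (64.12,23.61): [(89.4544, 30.2832) (0, 6.7203) (0, 0) (97, 0) (97, 29.123)]  |A|=1879.1956
4. ⊥bis P0·P3 via (48.41,33.84): [(89.4544, 30.2832) (23.1188, 12.81) (7.7132, 0) (97, 0) (97, 29.123)]  |A|=1752.1094
5. ⊥bis P0·P4 via (55.655,27.19): [(89.4544, 30.2832) (43.0963, 18.0722) (18.204, 0) (97, 0) (97, 29.123)]  |A|=1569.8914
6. ⊥bis P0·P5 via (42.32,15.415): [(89.4544, 30.2832) (43.0963, 18.0722) (42.7491, 17.8201) (39.5699, 0) (97, 0) (97, 29.123)]  |A|=1379.5193
7. ⊥bis P0·P6 via (66.19,15.6): [(41.1376, 8.787) (39.5699, 0) (97, 0) (97, 23.9787)]  |A|=922.075
8. canonical 4-gon: [(41.1376, 8.787) (39.5699, 0) (97, 0) (97, 23.9787)]
9. shoelace: 922.075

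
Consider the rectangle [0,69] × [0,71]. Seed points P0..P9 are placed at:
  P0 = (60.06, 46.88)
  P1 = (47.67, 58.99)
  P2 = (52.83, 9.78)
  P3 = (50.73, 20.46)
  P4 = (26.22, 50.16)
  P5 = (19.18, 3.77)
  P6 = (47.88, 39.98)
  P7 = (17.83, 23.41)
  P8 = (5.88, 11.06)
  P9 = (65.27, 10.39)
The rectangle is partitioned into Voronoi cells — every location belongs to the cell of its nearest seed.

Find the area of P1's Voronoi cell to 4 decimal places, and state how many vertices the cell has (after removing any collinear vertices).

Area of P1's cell: 565.0224 (5 vertices)

1. box [0,69]×[0,71]: [(0, 0) (69, 0) (69, 71) (0, 71)]
2. ⊥bis P1·P0 via (53.865,52.935): [(0, 0) (2.1263, 0) (69, 68.4199) (69, 71) (0, 71)]  |A|=2611.2517
3. ⊥bis P1·P2 via (50.25,34.385): [(0, 29.1159) (34.0766, 32.6891) (69, 68.4199) (69, 71) (0, 71)]  |A|=2080.4117
4. ⊥bis P1·P3 via (49.2,39.725): [(0, 35.8176) (40.2595, 39.015) (69, 68.4199) (69, 71) (0, 71)]  |A|=1848.7734
5. ⊥bis P1·P4 via (36.945,54.575): [(42.4344, 41.2401) (69, 68.4199) (69, 71) (30.1836, 71)]  |A|=611.8572
6. ⊥bis P1·P5 via (33.425,31.38): [(42.4344, 41.2401) (69, 68.4199) (69, 71) (30.1836, 71)]  |A|=611.8572
7. ⊥bis P1·P6 via (47.775,49.485): [(39.0799, 49.3889) (50.5226, 49.5154) (69, 68.4199) (69, 71) (30.1836, 71)]  |A|=565.0224
8. ⊥bis P1·P7 via (32.75,41.2): [(39.0799, 49.3889) (50.5226, 49.5154) (69, 68.4199) (69, 71) (30.1836, 71)]  |A|=565.0224
9. ⊥bis P1·P8 via (26.775,35.025): [(39.0799, 49.3889) (50.5226, 49.5154) (69, 68.4199) (69, 71) (30.1836, 71)]  |A|=565.0224
10. ⊥bis P1·P9 via (56.47,34.69): [(39.0799, 49.3889) (50.5226, 49.5154) (69, 68.4199) (69, 71) (30.1836, 71)]  |A|=565.0224
11. canonical 5-gon: [(39.0799, 49.3889) (50.5226, 49.5154) (69, 68.4199) (69, 71) (30.1836, 71)]
12. shoelace: 565.0224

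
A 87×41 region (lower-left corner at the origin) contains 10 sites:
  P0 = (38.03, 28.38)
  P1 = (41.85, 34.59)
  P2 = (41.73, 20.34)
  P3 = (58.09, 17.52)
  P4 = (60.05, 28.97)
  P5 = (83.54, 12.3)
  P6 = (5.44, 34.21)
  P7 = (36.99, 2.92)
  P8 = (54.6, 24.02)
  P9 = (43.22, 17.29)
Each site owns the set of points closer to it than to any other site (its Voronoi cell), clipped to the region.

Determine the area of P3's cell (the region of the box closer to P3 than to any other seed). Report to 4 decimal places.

Area of P3's cell: 397.3364

1. box [0,87]×[0,41]: [(0, 0) (87, 0) (87, 41) (0, 41)]
2. ⊥bis P3·P0 via (48.06,22.95): [(35.6354, 0) (87, 0) (87, 41) (57.8318, 41)]  |A|=1650.9212
3. ⊥bis P3·P1 via (49.97,26.055): [(49.4977, 25.6057) (35.6354, 0) (87, 0) (87, 41) (65.6788, 41)]  |A|=1590.5218
4. ⊥bis P3·P2 via (49.91,18.93): [(51.3673, 27.3843) (46.647, 0) (87, 0) (87, 41) (65.6788, 41)]  |A|=1428.1417
5. ⊥bis P3·P4 via (59.07,23.245): [(50.895, 24.6444) (46.647, 0) (87, 0) (87, 18.464)]  |A|=830.5583
6. ⊥bis P3·P5 via (70.815,14.91): [(72.0682, 21.02) (50.895, 24.6444) (46.647, 0) (67.7568, 0)]  |A|=490.4628
7. ⊥bis P3·P6 via (31.765,25.865): [(72.0682, 21.02) (50.895, 24.6444) (46.647, 0) (67.7568, 0)]  |A|=490.4628
8. ⊥bis P3·P7 via (47.54,10.22): [(72.0682, 21.02) (50.895, 24.6444) (48.2354, 9.215) (54.6117, 0) (67.7568, 0)]  |A|=453.7656
9. ⊥bis P3·P8 via (56.345,20.77): [(72.0682, 21.02) (60.499, 23.0004) (49.6032, 17.1502) (48.2354, 9.215) (54.6117, 0) (67.7568, 0)]  |A|=416.7165
10. ⊥bis P3·P9 via (50.655,17.405): [(72.0682, 21.02) (60.499, 23.0004) (50.6502, 17.7124) (50.8399, 5.451) (54.6117, 0) (67.7568, 0)]  |A|=397.3364
11. canonical 6-gon: [(72.0682, 21.02) (60.499, 23.0004) (50.6502, 17.7124) (50.8399, 5.451) (54.6117, 0) (67.7568, 0)]
12. shoelace: 397.3364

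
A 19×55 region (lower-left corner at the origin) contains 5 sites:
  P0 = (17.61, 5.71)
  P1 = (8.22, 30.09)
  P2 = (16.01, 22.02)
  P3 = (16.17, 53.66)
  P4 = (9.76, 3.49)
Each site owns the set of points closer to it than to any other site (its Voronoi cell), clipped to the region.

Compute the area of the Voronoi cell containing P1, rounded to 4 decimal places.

Area of P1's cell: 363.8038

1. box [0,19]×[0,55]: [(0, 0) (19, 0) (19, 55) (0, 55)]
2. ⊥bis P1·P0 via (12.915,17.9): [(0, 12.9258) (19, 20.2436) (19, 55) (0, 55)]  |A|=729.8906
3. ⊥bis P1·P2 via (12.115,26.055): [(0, 14.3603) (19, 32.7011) (19, 55) (0, 55)]  |A|=597.9161
4. ⊥bis P1·P3 via (12.195,41.875): [(0, 45.9883) (0, 14.3603) (19, 32.7011) (19, 39.5797)]  |A|=365.8122
5. ⊥bis P1·P4 via (8.99,16.79): [(0, 45.9883) (0, 16.2695) (2.104, 16.3913) (19, 32.7011) (19, 39.5797)]  |A|=363.8038
6. canonical 5-gon: [(0, 45.9883) (0, 16.2695) (2.104, 16.3913) (19, 32.7011) (19, 39.5797)]
7. shoelace: 363.8038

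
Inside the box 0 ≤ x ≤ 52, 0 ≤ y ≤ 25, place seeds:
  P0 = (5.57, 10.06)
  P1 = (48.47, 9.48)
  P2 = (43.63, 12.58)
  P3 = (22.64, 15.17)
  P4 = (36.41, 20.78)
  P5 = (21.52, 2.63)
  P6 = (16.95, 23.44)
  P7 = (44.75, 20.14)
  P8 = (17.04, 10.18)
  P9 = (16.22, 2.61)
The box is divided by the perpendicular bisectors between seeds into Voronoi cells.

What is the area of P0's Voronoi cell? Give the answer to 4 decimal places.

Area of P0's cell: 225.3098

1. box [0,52]×[0,25]: [(0, 0) (52, 0) (52, 25) (0, 25)]
2. ⊥bis P0·P1 via (27.02,9.77): [(0, 0) (26.8879, 0) (27.2259, 25) (0, 25)]  |A|=676.4227
3. ⊥bis P0·P2 via (24.6,11.32): [(0, 0) (25.3495, 0) (23.6942, 25) (0, 25)]  |A|=613.0468
4. ⊥bis P0·P3 via (14.105,12.615): [(0, 0) (17.8814, 0) (10.3975, 25) (0, 25)]  |A|=353.4856
5. ⊥bis P0·P4 via (20.99,15.42): [(0, 0) (17.8814, 0) (10.3975, 25) (0, 25)]  |A|=353.4856
6. ⊥bis P0·P5 via (13.545,6.345): [(0, 0) (10.5893, 0) (15.0286, 9.5298) (10.3975, 25) (0, 25)]  |A|=318.7397
7. ⊥bis P0·P6 via (11.26,16.75): [(0, 0) (10.5893, 0) (15.0286, 9.5298) (13.4161, 14.9162) (1.5601, 25) (0, 25)]  |A|=274.1823
8. ⊥bis P0·P7 via (25.16,15.1): [(0, 0) (10.5893, 0) (15.0286, 9.5298) (13.4161, 14.9162) (1.5601, 25) (0, 25)]  |A|=274.1823
9. ⊥bis P0·P8 via (11.305,10.12): [(0, 0) (10.5893, 0) (11.3928, 1.7249) (11.2354, 16.7709) (1.5601, 25) (0, 25)]  |A|=241.8386
10. ⊥bis P0·P9 via (10.895,6.335): [(0, 0) (6.4635, 0) (11.338, 6.9682) (11.2354, 16.7709) (1.5601, 25) (0, 25)]  |A|=225.3098
11. canonical 6-gon: [(0, 0) (6.4635, 0) (11.338, 6.9682) (11.2354, 16.7709) (1.5601, 25) (0, 25)]
12. shoelace: 225.3098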